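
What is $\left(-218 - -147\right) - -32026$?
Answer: $31955$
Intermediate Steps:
$\left(-218 - -147\right) - -32026 = \left(-218 + 147\right) + 32026 = -71 + 32026 = 31955$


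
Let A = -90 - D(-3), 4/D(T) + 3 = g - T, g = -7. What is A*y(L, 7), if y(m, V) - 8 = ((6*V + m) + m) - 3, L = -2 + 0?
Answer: -26918/7 ≈ -3845.4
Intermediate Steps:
D(T) = 4/(-10 - T) (D(T) = 4/(-3 + (-7 - T)) = 4/(-10 - T))
L = -2
y(m, V) = 5 + 2*m + 6*V (y(m, V) = 8 + (((6*V + m) + m) - 3) = 8 + (((m + 6*V) + m) - 3) = 8 + ((2*m + 6*V) - 3) = 8 + (-3 + 2*m + 6*V) = 5 + 2*m + 6*V)
A = -626/7 (A = -90 - (-4)/(10 - 3) = -90 - (-4)/7 = -90 - 1*(-4/7) = -90 + 4/7 = -626/7 ≈ -89.429)
A*y(L, 7) = -626*(5 + 2*(-2) + 6*7)/7 = -626*(5 - 4 + 42)/7 = -626/7*43 = -26918/7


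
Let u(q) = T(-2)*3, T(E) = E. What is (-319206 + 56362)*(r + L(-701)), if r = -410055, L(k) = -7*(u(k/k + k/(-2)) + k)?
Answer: 106479681464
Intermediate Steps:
u(q) = -6 (u(q) = -2*3 = -6)
L(k) = 42 - 7*k (L(k) = -7*(-6 + k) = 42 - 7*k)
(-319206 + 56362)*(r + L(-701)) = (-319206 + 56362)*(-410055 + (42 - 7*(-701))) = -262844*(-410055 + (42 + 4907)) = -262844*(-410055 + 4949) = -262844*(-405106) = 106479681464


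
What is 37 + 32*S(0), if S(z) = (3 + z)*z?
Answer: 37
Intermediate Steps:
S(z) = z*(3 + z)
37 + 32*S(0) = 37 + 32*(0*(3 + 0)) = 37 + 32*(0*3) = 37 + 32*0 = 37 + 0 = 37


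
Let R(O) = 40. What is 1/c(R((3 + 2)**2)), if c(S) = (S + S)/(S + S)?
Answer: 1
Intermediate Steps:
c(S) = 1 (c(S) = (2*S)/((2*S)) = (2*S)*(1/(2*S)) = 1)
1/c(R((3 + 2)**2)) = 1/1 = 1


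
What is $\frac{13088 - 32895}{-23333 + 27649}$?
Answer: $- \frac{19807}{4316} \approx -4.5892$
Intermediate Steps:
$\frac{13088 - 32895}{-23333 + 27649} = - \frac{19807}{4316}$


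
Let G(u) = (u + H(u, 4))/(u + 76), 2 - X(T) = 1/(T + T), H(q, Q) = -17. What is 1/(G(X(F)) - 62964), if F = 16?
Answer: -2495/157095661 ≈ -1.5882e-5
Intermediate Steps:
X(T) = 2 - 1/(2*T) (X(T) = 2 - 1/(T + T) = 2 - 1/(2*T))
G(u) = (-17 + u)/(76 + u) (G(u) = (u - 17)/(u + 76) = (-17 + u)/(76 + u))
1/(G(X(F)) - 62964) = 1/((-17 + (2 - ½/16))/(76 + (2 - ½/16)) - 62964) = 1/((-17 + (2 - ½*1/16))/(76 + (2 - ½*1/16)) - 62964) = 1/((-17 + (2 - 1/32))/(76 + (2 - 1/32)) - 62964) = 1/((-17 + 63/32)/(76 + 63/32) - 62964) = 1/(-481/32/(2495/32) - 62964) = 1/((32/2495)*(-481/32) - 62964) = 1/(-481/2495 - 62964) = 1/(-157095661/2495) = -2495/157095661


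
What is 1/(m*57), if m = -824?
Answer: -1/46968 ≈ -2.1291e-5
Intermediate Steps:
1/(m*57) = 1/(-824*57) = 1/(-46968) = -1/46968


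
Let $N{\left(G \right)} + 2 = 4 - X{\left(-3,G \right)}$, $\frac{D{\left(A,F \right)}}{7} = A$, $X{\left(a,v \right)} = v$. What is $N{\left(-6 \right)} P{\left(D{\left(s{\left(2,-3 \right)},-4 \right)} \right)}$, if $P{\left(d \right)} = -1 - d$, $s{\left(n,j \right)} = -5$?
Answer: $272$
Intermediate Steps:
$D{\left(A,F \right)} = 7 A$
$N{\left(G \right)} = 2 - G$ ($N{\left(G \right)} = -2 - \left(-4 + G\right) = 2 - G$)
$N{\left(-6 \right)} P{\left(D{\left(s{\left(2,-3 \right)},-4 \right)} \right)} = \left(2 - -6\right) \left(-1 - 7 \left(-5\right)\right) = \left(2 + 6\right) \left(-1 - -35\right) = 8 \left(-1 + 35\right) = 8 \cdot 34 = 272$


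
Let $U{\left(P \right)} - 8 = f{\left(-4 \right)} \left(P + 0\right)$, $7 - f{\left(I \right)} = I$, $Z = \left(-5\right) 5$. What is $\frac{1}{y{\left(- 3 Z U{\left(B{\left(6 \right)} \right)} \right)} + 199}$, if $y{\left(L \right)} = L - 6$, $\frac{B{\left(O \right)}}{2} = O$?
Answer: $\frac{1}{10693} \approx 9.3519 \cdot 10^{-5}$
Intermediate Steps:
$Z = -25$
$f{\left(I \right)} = 7 - I$
$B{\left(O \right)} = 2 O$
$U{\left(P \right)} = 8 + 11 P$ ($U{\left(P \right)} = 8 + \left(7 - -4\right) \left(P + 0\right) = 8 + \left(7 + 4\right) P = 8 + 11 P$)
$y{\left(L \right)} = -6 + L$ ($y{\left(L \right)} = L - 6 = -6 + L$)
$\frac{1}{y{\left(- 3 Z U{\left(B{\left(6 \right)} \right)} \right)} + 199} = \frac{1}{\left(-6 + \left(-3\right) \left(-25\right) \left(8 + 11 \cdot 2 \cdot 6\right)\right) + 199} = \frac{1}{\left(-6 + 75 \left(8 + 11 \cdot 12\right)\right) + 199} = \frac{1}{\left(-6 + 75 \left(8 + 132\right)\right) + 199} = \frac{1}{\left(-6 + 75 \cdot 140\right) + 199} = \frac{1}{\left(-6 + 10500\right) + 199} = \frac{1}{10494 + 199} = \frac{1}{10693}$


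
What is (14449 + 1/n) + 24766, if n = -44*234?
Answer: 403757639/10296 ≈ 39215.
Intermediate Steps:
n = -10296
(14449 + 1/n) + 24766 = (14449 + 1/(-10296)) + 24766 = (14449 - 1/10296) + 24766 = 148766903/10296 + 24766 = 403757639/10296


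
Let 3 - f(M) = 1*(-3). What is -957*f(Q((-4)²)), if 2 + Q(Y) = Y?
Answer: -5742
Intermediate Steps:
Q(Y) = -2 + Y
f(M) = 6 (f(M) = 3 - (-3) = 3 - 1*(-3) = 3 + 3 = 6)
-957*f(Q((-4)²)) = -957*6 = -5742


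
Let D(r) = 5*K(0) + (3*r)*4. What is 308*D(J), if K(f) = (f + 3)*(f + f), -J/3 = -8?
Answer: 88704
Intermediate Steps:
J = 24 (J = -3*(-8) = 24)
K(f) = 2*f*(3 + f) (K(f) = (3 + f)*(2*f) = 2*f*(3 + f))
D(r) = 12*r (D(r) = 5*(2*0*(3 + 0)) + (3*r)*4 = 5*(2*0*3) + 12*r = 5*0 + 12*r = 0 + 12*r = 12*r)
308*D(J) = 308*(12*24) = 308*288 = 88704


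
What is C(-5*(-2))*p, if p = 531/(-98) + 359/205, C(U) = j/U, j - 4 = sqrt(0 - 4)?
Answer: -73673/50225 - 73673*I/100450 ≈ -1.4669 - 0.73343*I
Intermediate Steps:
j = 4 + 2*I (j = 4 + sqrt(0 - 4) = 4 + sqrt(-4) = 4 + 2*I ≈ 4.0 + 2.0*I)
C(U) = (4 + 2*I)/U
p = -73673/20090 (p = 531*(-1/98) + 359*(1/205) = -531/98 + 359/205 = -73673/20090 ≈ -3.6671)
C(-5*(-2))*p = (2*(2 + I)/((-5*(-2))))*(-73673/20090) = (2*(2 + I)/10)*(-73673/20090) = (2*(1/10)*(2 + I))*(-73673/20090) = (2/5 + I/5)*(-73673/20090) = -73673/50225 - 73673*I/100450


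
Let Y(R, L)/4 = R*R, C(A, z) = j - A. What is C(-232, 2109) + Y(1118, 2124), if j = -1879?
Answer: 4998049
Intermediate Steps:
C(A, z) = -1879 - A
Y(R, L) = 4*R² (Y(R, L) = 4*(R*R) = 4*R²)
C(-232, 2109) + Y(1118, 2124) = (-1879 - 1*(-232)) + 4*1118² = (-1879 + 232) + 4*1249924 = -1647 + 4999696 = 4998049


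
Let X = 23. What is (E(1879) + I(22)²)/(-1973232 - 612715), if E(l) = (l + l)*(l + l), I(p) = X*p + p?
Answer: -1107796/198919 ≈ -5.5691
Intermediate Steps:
I(p) = 24*p (I(p) = 23*p + p = 24*p)
E(l) = 4*l² (E(l) = (2*l)*(2*l) = 4*l²)
(E(1879) + I(22)²)/(-1973232 - 612715) = (4*1879² + (24*22)²)/(-1973232 - 612715) = (4*3530641 + 528²)/(-2585947) = (14122564 + 278784)*(-1/2585947) = 14401348*(-1/2585947) = -1107796/198919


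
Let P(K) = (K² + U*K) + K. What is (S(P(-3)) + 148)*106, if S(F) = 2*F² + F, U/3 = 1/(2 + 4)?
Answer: 20458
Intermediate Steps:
U = ½ (U = 3/(2 + 4) = 3/6 = 3*(⅙) = ½ ≈ 0.50000)
P(K) = K² + 3*K/2 (P(K) = (K² + K/2) + K = K² + 3*K/2)
S(F) = F + 2*F²
(S(P(-3)) + 148)*106 = (((½)*(-3)*(3 + 2*(-3)))*(1 + 2*((½)*(-3)*(3 + 2*(-3)))) + 148)*106 = (((½)*(-3)*(3 - 6))*(1 + 2*((½)*(-3)*(3 - 6))) + 148)*106 = (((½)*(-3)*(-3))*(1 + 2*((½)*(-3)*(-3))) + 148)*106 = (9*(1 + 2*(9/2))/2 + 148)*106 = (9*(1 + 9)/2 + 148)*106 = ((9/2)*10 + 148)*106 = (45 + 148)*106 = 193*106 = 20458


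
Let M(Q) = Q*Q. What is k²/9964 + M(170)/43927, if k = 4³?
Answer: 116971148/109422157 ≈ 1.0690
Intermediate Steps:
M(Q) = Q²
k = 64
k²/9964 + M(170)/43927 = 64²/9964 + 170²/43927 = 4096*(1/9964) + 28900*(1/43927) = 1024/2491 + 28900/43927 = 116971148/109422157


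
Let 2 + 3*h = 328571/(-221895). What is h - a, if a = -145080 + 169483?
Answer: -16245483416/665685 ≈ -24404.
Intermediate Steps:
a = 24403
h = -772361/665685 (h = -2/3 + (328571/(-221895))/3 = -2/3 + (328571*(-1/221895))/3 = -2/3 + (1/3)*(-328571/221895) = -2/3 - 328571/665685 = -772361/665685 ≈ -1.1602)
h - a = -772361/665685 - 1*24403 = -772361/665685 - 24403 = -16245483416/665685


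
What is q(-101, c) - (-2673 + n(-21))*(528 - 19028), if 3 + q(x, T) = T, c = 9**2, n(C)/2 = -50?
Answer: -51300422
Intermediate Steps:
n(C) = -100 (n(C) = 2*(-50) = -100)
c = 81
q(x, T) = -3 + T
q(-101, c) - (-2673 + n(-21))*(528 - 19028) = (-3 + 81) - (-2673 - 100)*(528 - 19028) = 78 - (-2773)*(-18500) = 78 - 1*51300500 = 78 - 51300500 = -51300422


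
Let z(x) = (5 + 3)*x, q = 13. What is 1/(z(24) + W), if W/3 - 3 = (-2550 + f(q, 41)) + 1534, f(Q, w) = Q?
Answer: -1/2808 ≈ -0.00035613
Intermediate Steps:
z(x) = 8*x
W = -3000 (W = 9 + 3*((-2550 + 13) + 1534) = 9 + 3*(-2537 + 1534) = 9 + 3*(-1003) = 9 - 3009 = -3000)
1/(z(24) + W) = 1/(8*24 - 3000) = 1/(192 - 3000) = 1/(-2808) = -1/2808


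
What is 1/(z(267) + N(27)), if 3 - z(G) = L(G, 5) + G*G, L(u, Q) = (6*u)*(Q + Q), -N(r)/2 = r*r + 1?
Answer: -1/88766 ≈ -1.1266e-5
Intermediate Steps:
N(r) = -2 - 2*r² (N(r) = -2*(r*r + 1) = -2*(r² + 1) = -2*(1 + r²) = -2 - 2*r²)
L(u, Q) = 12*Q*u (L(u, Q) = (6*u)*(2*Q) = 12*Q*u)
z(G) = 3 - G² - 60*G (z(G) = 3 - (12*5*G + G*G) = 3 - (60*G + G²) = 3 - (G² + 60*G) = 3 + (-G² - 60*G) = 3 - G² - 60*G)
1/(z(267) + N(27)) = 1/((3 - 1*267² - 60*267) + (-2 - 2*27²)) = 1/((3 - 1*71289 - 16020) + (-2 - 2*729)) = 1/((3 - 71289 - 16020) + (-2 - 1458)) = 1/(-87306 - 1460) = 1/(-88766) = -1/88766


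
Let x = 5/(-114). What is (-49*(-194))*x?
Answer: -23765/57 ≈ -416.93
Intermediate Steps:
x = -5/114 (x = 5*(-1/114) = -5/114 ≈ -0.043860)
(-49*(-194))*x = -49*(-194)*(-5/114) = 9506*(-5/114) = -23765/57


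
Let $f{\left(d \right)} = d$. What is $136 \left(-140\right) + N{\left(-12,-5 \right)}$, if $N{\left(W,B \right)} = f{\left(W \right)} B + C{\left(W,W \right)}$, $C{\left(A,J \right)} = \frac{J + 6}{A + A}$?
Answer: $- \frac{75919}{4} \approx -18980.0$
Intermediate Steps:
$C{\left(A,J \right)} = \frac{6 + J}{2 A}$
$N{\left(W,B \right)} = B W + \frac{6 + W}{2 W}$ ($N{\left(W,B \right)} = W B + \frac{6 + W}{2 W} = B W + \frac{6 + W}{2 W}$)
$136 \left(-140\right) + N{\left(-12,-5 \right)} = 136 \left(-140\right) + \left(\frac{1}{2} + \frac{3}{-12} - -60\right) = -19040 + \left(\frac{1}{2} + 3 \left(- \frac{1}{12}\right) + 60\right) = -19040 + \left(\frac{1}{2} - \frac{1}{4} + 60\right) = -19040 + \frac{241}{4} = - \frac{75919}{4}$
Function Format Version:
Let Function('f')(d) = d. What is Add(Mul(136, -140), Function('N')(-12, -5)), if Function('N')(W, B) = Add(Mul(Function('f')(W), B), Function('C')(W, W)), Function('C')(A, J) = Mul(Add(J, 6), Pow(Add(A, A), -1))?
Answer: Rational(-75919, 4) ≈ -18980.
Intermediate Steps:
Function('C')(A, J) = Mul(Rational(1, 2), Pow(A, -1), Add(6, J)) (Function('C')(A, J) = Mul(Add(6, J), Pow(Mul(2, A), -1)) = Mul(Add(6, J), Mul(Rational(1, 2), Pow(A, -1))) = Mul(Rational(1, 2), Pow(A, -1), Add(6, J)))
Function('N')(W, B) = Add(Mul(B, W), Mul(Rational(1, 2), Pow(W, -1), Add(6, W))) (Function('N')(W, B) = Add(Mul(W, B), Mul(Rational(1, 2), Pow(W, -1), Add(6, W))) = Add(Mul(B, W), Mul(Rational(1, 2), Pow(W, -1), Add(6, W))))
Add(Mul(136, -140), Function('N')(-12, -5)) = Add(Mul(136, -140), Add(Rational(1, 2), Mul(3, Pow(-12, -1)), Mul(-5, -12))) = Add(-19040, Add(Rational(1, 2), Mul(3, Rational(-1, 12)), 60)) = Add(-19040, Add(Rational(1, 2), Rational(-1, 4), 60)) = Add(-19040, Rational(241, 4)) = Rational(-75919, 4)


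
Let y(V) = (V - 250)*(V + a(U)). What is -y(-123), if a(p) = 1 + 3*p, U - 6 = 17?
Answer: -19769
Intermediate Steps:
U = 23 (U = 6 + 17 = 23)
y(V) = (-250 + V)*(70 + V) (y(V) = (V - 250)*(V + (1 + 3*23)) = (-250 + V)*(V + (1 + 69)) = (-250 + V)*(V + 70) = (-250 + V)*(70 + V))
-y(-123) = -(-17500 + (-123)² - 180*(-123)) = -(-17500 + 15129 + 22140) = -1*19769 = -19769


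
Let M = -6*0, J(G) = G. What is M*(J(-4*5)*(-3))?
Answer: 0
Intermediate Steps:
M = 0
M*(J(-4*5)*(-3)) = 0*(-4*5*(-3)) = 0*(-20*(-3)) = 0*60 = 0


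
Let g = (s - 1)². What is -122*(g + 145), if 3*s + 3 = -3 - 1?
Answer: -171410/9 ≈ -19046.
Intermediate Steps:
s = -7/3 (s = -1 + (-3 - 1)/3 = -1 + (⅓)*(-4) = -1 - 4/3 = -7/3 ≈ -2.3333)
g = 100/9 (g = (-7/3 - 1)² = (-10/3)² = 100/9 ≈ 11.111)
-122*(g + 145) = -122*(100/9 + 145) = -122*1405/9 = -171410/9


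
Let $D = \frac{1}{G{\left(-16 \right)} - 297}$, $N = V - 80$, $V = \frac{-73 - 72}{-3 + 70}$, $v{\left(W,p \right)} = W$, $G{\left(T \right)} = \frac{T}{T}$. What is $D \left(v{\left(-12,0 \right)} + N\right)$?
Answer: $\frac{6309}{19832} \approx 0.31812$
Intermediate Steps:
$G{\left(T \right)} = 1$
$V = - \frac{145}{67} \approx -2.1642$
$N = - \frac{5505}{67}$ ($N = - \frac{145}{67} - 80 = - \frac{5505}{67} \approx -82.164$)
$D = - \frac{1}{296}$ ($D = \frac{1}{1 - 297} = \frac{1}{-296} = - \frac{1}{296} \approx -0.0033784$)
$D \left(v{\left(-12,0 \right)} + N\right) = - \frac{-12 - \frac{5505}{67}}{296} = \left(- \frac{1}{296}\right) \left(- \frac{6309}{67}\right) = \frac{6309}{19832}$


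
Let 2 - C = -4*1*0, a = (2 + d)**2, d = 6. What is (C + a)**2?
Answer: 4356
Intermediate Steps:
a = 64 (a = (2 + 6)**2 = 8**2 = 64)
C = 2 (C = 2 - (-4*1)*0 = 2 - (-4)*0 = 2 - 1*0 = 2 + 0 = 2)
(C + a)**2 = (2 + 64)**2 = 66**2 = 4356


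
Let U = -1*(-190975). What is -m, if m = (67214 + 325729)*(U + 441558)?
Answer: -248549414619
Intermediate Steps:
U = 190975
m = 248549414619 (m = (67214 + 325729)*(190975 + 441558) = 392943*632533 = 248549414619)
-m = -1*248549414619 = -248549414619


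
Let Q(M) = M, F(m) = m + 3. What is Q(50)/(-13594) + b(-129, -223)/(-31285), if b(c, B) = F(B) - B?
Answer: -802516/212644145 ≈ -0.0037740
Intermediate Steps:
F(m) = 3 + m
b(c, B) = 3 (b(c, B) = (3 + B) - B = 3)
Q(50)/(-13594) + b(-129, -223)/(-31285) = 50/(-13594) + 3/(-31285) = 50*(-1/13594) + 3*(-1/31285) = -25/6797 - 3/31285 = -802516/212644145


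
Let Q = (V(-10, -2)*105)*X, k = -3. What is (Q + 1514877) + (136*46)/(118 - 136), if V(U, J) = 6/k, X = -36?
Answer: 13698805/9 ≈ 1.5221e+6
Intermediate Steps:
V(U, J) = -2 (V(U, J) = 6/(-3) = 6*(-⅓) = -2)
Q = 7560 (Q = -2*105*(-36) = -210*(-36) = 7560)
(Q + 1514877) + (136*46)/(118 - 136) = (7560 + 1514877) + (136*46)/(118 - 136) = 1522437 + 6256/(-18) = 1522437 + 6256*(-1/18) = 1522437 - 3128/9 = 13698805/9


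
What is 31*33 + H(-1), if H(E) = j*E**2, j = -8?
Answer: 1015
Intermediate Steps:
H(E) = -8*E**2
31*33 + H(-1) = 31*33 - 8*(-1)**2 = 1023 - 8*1 = 1023 - 8 = 1015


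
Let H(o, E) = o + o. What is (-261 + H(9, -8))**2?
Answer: 59049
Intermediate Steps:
H(o, E) = 2*o
(-261 + H(9, -8))**2 = (-261 + 2*9)**2 = (-261 + 18)**2 = (-243)**2 = 59049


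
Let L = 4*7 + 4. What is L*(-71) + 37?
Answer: -2235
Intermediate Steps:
L = 32 (L = 28 + 4 = 32)
L*(-71) + 37 = 32*(-71) + 37 = -2272 + 37 = -2235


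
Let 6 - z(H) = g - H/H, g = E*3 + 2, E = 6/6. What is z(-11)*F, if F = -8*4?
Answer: -64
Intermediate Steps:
E = 1 (E = 6*(1/6) = 1)
g = 5 (g = 1*3 + 2 = 3 + 2 = 5)
F = -32
z(H) = 2 (z(H) = 6 - (5 - H/H) = 6 - (5 - 1*1) = 6 - (5 - 1) = 6 - 1*4 = 6 - 4 = 2)
z(-11)*F = 2*(-32) = -64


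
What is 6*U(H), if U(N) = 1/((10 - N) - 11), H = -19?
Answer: 1/3 ≈ 0.33333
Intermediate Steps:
U(N) = 1/(-1 - N)
6*U(H) = 6*(-1/(1 - 19)) = 6*(-1/(-18)) = 6*(-1*(-1/18)) = 6*(1/18) = 1/3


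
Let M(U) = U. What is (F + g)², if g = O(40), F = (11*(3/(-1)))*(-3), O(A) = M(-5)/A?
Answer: 625681/64 ≈ 9776.3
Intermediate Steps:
O(A) = -5/A
F = 99 (F = (11*(3*(-1)))*(-3) = (11*(-3))*(-3) = -33*(-3) = 99)
g = -⅛ (g = -5/40 = -5*1/40 = -⅛ ≈ -0.12500)
(F + g)² = (99 - ⅛)² = (791/8)² = 625681/64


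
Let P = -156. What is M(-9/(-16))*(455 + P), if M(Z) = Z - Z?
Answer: 0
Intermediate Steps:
M(Z) = 0
M(-9/(-16))*(455 + P) = 0*(455 - 156) = 0*299 = 0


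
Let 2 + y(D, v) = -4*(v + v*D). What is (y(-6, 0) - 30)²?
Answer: 1024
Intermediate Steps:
y(D, v) = -2 - 4*v - 4*D*v (y(D, v) = -2 - 4*(v + v*D) = -2 - 4*(v + D*v) = -2 + (-4*v - 4*D*v) = -2 - 4*v - 4*D*v)
(y(-6, 0) - 30)² = ((-2 - 4*0 - 4*(-6)*0) - 30)² = ((-2 + 0 + 0) - 30)² = (-2 - 30)² = (-32)² = 1024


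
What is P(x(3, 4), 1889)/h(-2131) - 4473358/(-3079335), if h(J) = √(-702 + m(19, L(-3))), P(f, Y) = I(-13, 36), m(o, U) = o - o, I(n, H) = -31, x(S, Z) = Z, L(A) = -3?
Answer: 4473358/3079335 + 31*I*√78/234 ≈ 1.4527 + 1.17*I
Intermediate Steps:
m(o, U) = 0
P(f, Y) = -31
h(J) = 3*I*√78 (h(J) = √(-702 + 0) = √(-702) = 3*I*√78)
P(x(3, 4), 1889)/h(-2131) - 4473358/(-3079335) = -31*(-I*√78/234) - 4473358/(-3079335) = -(-31)*I*√78/234 - 4473358*(-1/3079335) = 31*I*√78/234 + 4473358/3079335 = 4473358/3079335 + 31*I*√78/234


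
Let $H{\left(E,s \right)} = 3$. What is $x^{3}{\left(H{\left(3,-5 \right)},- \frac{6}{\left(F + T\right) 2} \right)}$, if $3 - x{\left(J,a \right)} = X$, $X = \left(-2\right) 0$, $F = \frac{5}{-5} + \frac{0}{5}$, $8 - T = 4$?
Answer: $27$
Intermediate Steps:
$T = 4$ ($T = 8 - 4 = 4$)
$F = -1$ ($F = 5 \left(- \frac{1}{5}\right) + 0 \cdot \frac{1}{5} = -1 + 0 = -1$)
$X = 0$
$x{\left(J,a \right)} = 3$ ($x{\left(J,a \right)} = 3 - 0 = 3 + 0 = 3$)
$x^{3}{\left(H{\left(3,-5 \right)},- \frac{6}{\left(F + T\right) 2} \right)} = 3^{3} = 27$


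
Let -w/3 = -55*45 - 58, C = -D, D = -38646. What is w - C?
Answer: -31047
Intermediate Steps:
C = 38646 (C = -1*(-38646) = 38646)
w = 7599 (w = -3*(-55*45 - 58) = -3*(-2475 - 58) = -3*(-2533) = 7599)
w - C = 7599 - 1*38646 = 7599 - 38646 = -31047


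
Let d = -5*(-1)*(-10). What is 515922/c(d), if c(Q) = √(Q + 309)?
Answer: 515922*√259/259 ≈ 32058.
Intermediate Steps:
d = -50 (d = 5*(-10) = -50)
c(Q) = √(309 + Q)
515922/c(d) = 515922/(√(309 - 50)) = 515922/(√259) = 515922*(√259/259) = 515922*√259/259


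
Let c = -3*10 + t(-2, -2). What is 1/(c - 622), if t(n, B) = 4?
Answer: -1/648 ≈ -0.0015432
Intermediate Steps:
c = -26 (c = -3*10 + 4 = -30 + 4 = -26)
1/(c - 622) = 1/(-26 - 622) = 1/(-648) = -1/648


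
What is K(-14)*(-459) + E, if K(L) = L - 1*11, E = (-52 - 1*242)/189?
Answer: 103261/9 ≈ 11473.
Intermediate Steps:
E = -14/9 (E = (-52 - 242)*(1/189) = -294*1/189 = -14/9 ≈ -1.5556)
K(L) = -11 + L (K(L) = L - 11 = -11 + L)
K(-14)*(-459) + E = (-11 - 14)*(-459) - 14/9 = -25*(-459) - 14/9 = 11475 - 14/9 = 103261/9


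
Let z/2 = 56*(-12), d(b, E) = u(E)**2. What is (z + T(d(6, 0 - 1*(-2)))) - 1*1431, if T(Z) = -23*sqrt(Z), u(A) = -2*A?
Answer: -2867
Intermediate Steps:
d(b, E) = 4*E**2 (d(b, E) = (-2*E)**2 = 4*E**2)
z = -1344 (z = 2*(56*(-12)) = 2*(-672) = -1344)
(z + T(d(6, 0 - 1*(-2)))) - 1*1431 = (-1344 - 23*sqrt(4*(0 - 1*(-2))**2)) - 1*1431 = (-1344 - 23*sqrt(4*(0 + 2)**2)) - 1431 = (-1344 - 23*sqrt(4*2**2)) - 1431 = (-1344 - 23*sqrt(4*4)) - 1431 = (-1344 - 23*sqrt(16)) - 1431 = (-1344 - 23*4) - 1431 = (-1344 - 92) - 1431 = -1436 - 1431 = -2867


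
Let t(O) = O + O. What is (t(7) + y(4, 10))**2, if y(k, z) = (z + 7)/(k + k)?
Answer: 16641/64 ≈ 260.02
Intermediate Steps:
t(O) = 2*O
y(k, z) = (7 + z)/(2*k) (y(k, z) = (7 + z)/((2*k)) = (7 + z)*(1/(2*k)) = (7 + z)/(2*k))
(t(7) + y(4, 10))**2 = (2*7 + (1/2)*(7 + 10)/4)**2 = (14 + (1/2)*(1/4)*17)**2 = (14 + 17/8)**2 = (129/8)**2 = 16641/64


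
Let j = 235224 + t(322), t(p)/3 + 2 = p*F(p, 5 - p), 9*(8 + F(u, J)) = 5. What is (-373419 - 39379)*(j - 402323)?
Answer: 215847533422/3 ≈ 7.1949e+10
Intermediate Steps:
F(u, J) = -67/9 (F(u, J) = -8 + (⅑)*5 = -8 + 5/9 = -67/9)
t(p) = -6 - 67*p/3 (t(p) = -6 + 3*(p*(-67/9)) = -6 + 3*(-67*p/9) = -6 - 67*p/3)
j = 684080/3 (j = 235224 + (-6 - 67/3*322) = 235224 + (-6 - 21574/3) = 235224 - 21592/3 = 684080/3 ≈ 2.2803e+5)
(-373419 - 39379)*(j - 402323) = (-373419 - 39379)*(684080/3 - 402323) = -412798*(-522889/3) = 215847533422/3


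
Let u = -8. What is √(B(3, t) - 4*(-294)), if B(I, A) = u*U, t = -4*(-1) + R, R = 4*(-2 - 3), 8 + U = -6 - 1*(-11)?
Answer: 20*√3 ≈ 34.641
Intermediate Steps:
U = -3 (U = -8 + (-6 - 1*(-11)) = -8 + (-6 + 11) = -8 + 5 = -3)
R = -20 (R = 4*(-5) = -20)
t = -16 (t = -4*(-1) - 20 = 4 - 20 = -16)
B(I, A) = 24 (B(I, A) = -8*(-3) = 24)
√(B(3, t) - 4*(-294)) = √(24 - 4*(-294)) = √(24 + 1176) = √1200 = 20*√3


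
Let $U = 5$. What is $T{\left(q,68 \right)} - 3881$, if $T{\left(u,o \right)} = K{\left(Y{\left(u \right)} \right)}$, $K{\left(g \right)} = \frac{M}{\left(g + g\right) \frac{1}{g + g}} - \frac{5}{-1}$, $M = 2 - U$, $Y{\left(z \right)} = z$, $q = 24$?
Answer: $-3879$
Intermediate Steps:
$M = -3$ ($M = 2 - 5 = -3$)
$K{\left(g \right)} = 2$ ($K{\left(g \right)} = - \frac{3}{\left(g + g\right) \frac{1}{g + g}} - \frac{5}{-1} = - \frac{3}{2 g \frac{1}{2 g}} - -5 = - \frac{3}{2 g \frac{1}{2 g}} + 5 = - \frac{3}{1} + 5 = \left(-3\right) 1 + 5 = -3 + 5 = 2$)
$T{\left(u,o \right)} = 2$
$T{\left(q,68 \right)} - 3881 = 2 - 3881 = -3879$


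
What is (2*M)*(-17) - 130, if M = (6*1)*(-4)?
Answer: 686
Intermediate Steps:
M = -24 (M = 6*(-4) = -24)
(2*M)*(-17) - 130 = (2*(-24))*(-17) - 130 = -48*(-17) - 130 = 816 - 130 = 686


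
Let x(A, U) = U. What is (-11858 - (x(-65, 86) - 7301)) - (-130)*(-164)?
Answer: -25963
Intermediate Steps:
(-11858 - (x(-65, 86) - 7301)) - (-130)*(-164) = (-11858 - (86 - 7301)) - (-130)*(-164) = (-11858 - 1*(-7215)) - 1*21320 = (-11858 + 7215) - 21320 = -4643 - 21320 = -25963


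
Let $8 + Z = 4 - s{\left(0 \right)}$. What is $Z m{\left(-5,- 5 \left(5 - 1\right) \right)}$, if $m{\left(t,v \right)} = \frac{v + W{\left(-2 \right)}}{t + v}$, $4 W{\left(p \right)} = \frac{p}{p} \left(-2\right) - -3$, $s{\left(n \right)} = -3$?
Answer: $- \frac{79}{100} \approx -0.79$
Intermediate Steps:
$W{\left(p \right)} = \frac{1}{4}$ ($W{\left(p \right)} = \frac{\frac{p}{p} \left(-2\right) - -3}{4} = \frac{1 \left(-2\right) + 3}{4} = \frac{-2 + 3}{4} = \frac{1}{4} \cdot 1 = \frac{1}{4}$)
$m{\left(t,v \right)} = \frac{\frac{1}{4} + v}{t + v}$ ($m{\left(t,v \right)} = \frac{v + \frac{1}{4}}{t + v} = \frac{\frac{1}{4} + v}{t + v}$)
$Z = -1$ ($Z = -8 + \left(4 - -3\right) = -8 + \left(4 + 3\right) = -8 + 7 = -1$)
$Z m{\left(-5,- 5 \left(5 - 1\right) \right)} = - \frac{\frac{1}{4} - 5 \left(5 - 1\right)}{-5 - 5 \left(5 - 1\right)} = - \frac{\frac{1}{4} - 20}{-5 - 20} = - \frac{-79}{\left(-25\right) 4} = - \frac{\left(-1\right) \left(-79\right)}{25 \cdot 4} = \left(-1\right) \frac{79}{100} = - \frac{79}{100}$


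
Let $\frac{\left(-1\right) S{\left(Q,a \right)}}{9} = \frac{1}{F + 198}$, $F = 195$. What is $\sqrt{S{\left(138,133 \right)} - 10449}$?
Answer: $\frac{i \sqrt{179315682}}{131} \approx 102.22 i$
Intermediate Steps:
$S{\left(Q,a \right)} = - \frac{3}{131}$ ($S{\left(Q,a \right)} = - \frac{9}{195 + 198} = - \frac{9}{393} = \left(-9\right) \frac{1}{393} = - \frac{3}{131}$)
$\sqrt{S{\left(138,133 \right)} - 10449} = \sqrt{- \frac{3}{131} - 10449} = \sqrt{- \frac{1368822}{131}} = \frac{i \sqrt{179315682}}{131}$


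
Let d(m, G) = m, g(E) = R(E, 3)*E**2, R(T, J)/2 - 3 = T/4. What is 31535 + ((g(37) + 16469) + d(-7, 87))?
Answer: 163075/2 ≈ 81538.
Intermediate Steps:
R(T, J) = 6 + T/2 (R(T, J) = 6 + 2*(T/4) = 6 + T/2)
g(E) = E**2*(6 + E/2) (g(E) = (6 + E/2)*E**2 = E**2*(6 + E/2))
31535 + ((g(37) + 16469) + d(-7, 87)) = 31535 + (((1/2)*37**2*(12 + 37) + 16469) - 7) = 31535 + (((1/2)*1369*49 + 16469) - 7) = 31535 + ((67081/2 + 16469) - 7) = 31535 + (100019/2 - 7) = 31535 + 100005/2 = 163075/2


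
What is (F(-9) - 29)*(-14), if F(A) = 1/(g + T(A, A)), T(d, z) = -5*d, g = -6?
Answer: 15820/39 ≈ 405.64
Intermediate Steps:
F(A) = 1/(-6 - 5*A)
(F(-9) - 29)*(-14) = (-1/(6 + 5*(-9)) - 29)*(-14) = (-1/(6 - 45) - 29)*(-14) = (-1/(-39) - 29)*(-14) = (-1*(-1/39) - 29)*(-14) = (1/39 - 29)*(-14) = -1130/39*(-14) = 15820/39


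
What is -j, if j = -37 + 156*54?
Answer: -8387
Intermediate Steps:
j = 8387 (j = -37 + 8424 = 8387)
-j = -1*8387 = -8387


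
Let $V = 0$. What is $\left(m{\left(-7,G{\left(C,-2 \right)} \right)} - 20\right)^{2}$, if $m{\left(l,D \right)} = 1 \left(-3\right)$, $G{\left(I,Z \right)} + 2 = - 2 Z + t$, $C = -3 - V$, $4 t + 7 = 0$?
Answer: $529$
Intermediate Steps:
$t = - \frac{7}{4}$ ($t = - \frac{7}{4} + \frac{1}{4} \cdot 0 = - \frac{7}{4} + 0 = - \frac{7}{4} \approx -1.75$)
$C = -3$ ($C = -3 - 0 = -3 + 0 = -3$)
$G{\left(I,Z \right)} = - \frac{15}{4} - 2 Z$ ($G{\left(I,Z \right)} = -2 - \left(\frac{7}{4} + 2 Z\right) = - \frac{15}{4} - 2 Z$)
$m{\left(l,D \right)} = -3$
$\left(m{\left(-7,G{\left(C,-2 \right)} \right)} - 20\right)^{2} = \left(-3 - 20\right)^{2} = \left(-23\right)^{2} = 529$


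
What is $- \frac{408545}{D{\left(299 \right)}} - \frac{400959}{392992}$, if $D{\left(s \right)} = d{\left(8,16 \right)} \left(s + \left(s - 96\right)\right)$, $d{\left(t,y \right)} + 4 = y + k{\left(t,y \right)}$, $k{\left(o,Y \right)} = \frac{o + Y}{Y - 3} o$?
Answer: $- \frac{269657481223}{8581766304} \approx -31.422$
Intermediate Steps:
$k{\left(o,Y \right)} = \frac{o \left(Y + o\right)}{-3 + Y}$ ($k{\left(o,Y \right)} = \frac{Y + o}{-3 + Y} o = \frac{o \left(Y + o\right)}{-3 + Y}$)
$d{\left(t,y \right)} = -4 + y + \frac{t \left(t + y\right)}{-3 + y}$ ($d{\left(t,y \right)} = -4 + \left(y + \frac{t \left(y + t\right)}{-3 + y}\right) = -4 + \left(y + \frac{t \left(t + y\right)}{-3 + y}\right) = -4 + y + \frac{t \left(t + y\right)}{-3 + y}$)
$D{\left(s \right)} = - \frac{33408}{13} + \frac{696 s}{13}$ ($D{\left(s \right)} = \frac{8 \left(8 + 16\right) + \left(-4 + 16\right) \left(-3 + 16\right)}{-3 + 16} \left(s + \left(s - 96\right)\right) = \frac{8 \cdot 24 + 12 \cdot 13}{13} \left(s + \left(-96 + s\right)\right) = \frac{192 + 156}{13} \left(-96 + 2 s\right) = \frac{1}{13} \cdot 348 \left(-96 + 2 s\right) = \frac{348 \left(-96 + 2 s\right)}{13} = - \frac{33408}{13} + \frac{696 s}{13}$)
$- \frac{408545}{D{\left(299 \right)}} - \frac{400959}{392992} = - \frac{408545}{- \frac{33408}{13} + \frac{696}{13} \cdot 299} - \frac{400959}{392992} = - \frac{408545}{- \frac{33408}{13} + 16008} - \frac{400959}{392992} = - \frac{408545}{\frac{174696}{13}} - \frac{400959}{392992} = \left(-408545\right) \frac{13}{174696} - \frac{400959}{392992} = - \frac{5311085}{174696} - \frac{400959}{392992} = - \frac{269657481223}{8581766304}$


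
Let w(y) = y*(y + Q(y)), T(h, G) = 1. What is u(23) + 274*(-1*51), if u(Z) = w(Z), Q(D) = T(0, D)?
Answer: -13422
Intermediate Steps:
Q(D) = 1
w(y) = y*(1 + y) (w(y) = y*(y + 1) = y*(1 + y))
u(Z) = Z*(1 + Z)
u(23) + 274*(-1*51) = 23*(1 + 23) + 274*(-1*51) = 23*24 + 274*(-51) = 552 - 13974 = -13422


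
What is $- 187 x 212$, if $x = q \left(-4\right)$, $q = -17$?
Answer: $-2695792$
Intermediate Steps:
$x = 68$ ($x = \left(-17\right) \left(-4\right) = 68$)
$- 187 x 212 = \left(-187\right) 68 \cdot 212 = \left(-12716\right) 212 = -2695792$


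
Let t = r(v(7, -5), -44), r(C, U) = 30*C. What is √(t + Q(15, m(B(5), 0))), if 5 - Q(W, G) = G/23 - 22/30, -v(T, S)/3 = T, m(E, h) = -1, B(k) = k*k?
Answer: I*√74298165/345 ≈ 24.984*I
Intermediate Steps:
B(k) = k²
v(T, S) = -3*T
t = -630 (t = 30*(-3*7) = 30*(-21) = -630)
Q(W, G) = 86/15 - G/23 (Q(W, G) = 5 - (G/23 - 22/30) = 5 - (G*(1/23) - 22*1/30) = 5 - (G/23 - 11/15) = 5 - (-11/15 + G/23) = 5 + (11/15 - G/23) = 86/15 - G/23)
√(t + Q(15, m(B(5), 0))) = √(-630 + (86/15 - 1/23*(-1))) = √(-630 + (86/15 + 1/23)) = √(-630 + 1993/345) = √(-215357/345) = I*√74298165/345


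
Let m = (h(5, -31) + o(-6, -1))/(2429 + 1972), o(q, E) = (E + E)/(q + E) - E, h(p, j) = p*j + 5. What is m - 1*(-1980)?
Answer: 20332273/10269 ≈ 1980.0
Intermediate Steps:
h(p, j) = 5 + j*p (h(p, j) = j*p + 5 = 5 + j*p)
o(q, E) = -E + 2*E/(E + q) (o(q, E) = (2*E)/(E + q) - E = 2*E/(E + q) - E = -E + 2*E/(E + q))
m = -347/10269 (m = ((5 - 31*5) - (2 - 1*(-1) - 1*(-6))/(-1 - 6))/(2429 + 1972) = ((5 - 155) - 1*(2 + 1 + 6)/(-7))/4401 = (-150 - 1*(-⅐)*9)*(1/4401) = (-150 + 9/7)*(1/4401) = -1041/7*1/4401 = -347/10269 ≈ -0.033791)
m - 1*(-1980) = -347/10269 - 1*(-1980) = -347/10269 + 1980 = 20332273/10269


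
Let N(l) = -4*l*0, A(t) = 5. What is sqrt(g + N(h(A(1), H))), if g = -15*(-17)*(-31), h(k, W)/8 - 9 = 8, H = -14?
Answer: I*sqrt(7905) ≈ 88.91*I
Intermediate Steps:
h(k, W) = 136 (h(k, W) = 72 + 8*8 = 72 + 64 = 136)
N(l) = 0
g = -7905 (g = 255*(-31) = -7905)
sqrt(g + N(h(A(1), H))) = sqrt(-7905 + 0) = sqrt(-7905) = I*sqrt(7905)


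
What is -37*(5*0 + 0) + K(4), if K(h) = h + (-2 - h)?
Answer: -2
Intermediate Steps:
K(h) = -2
-37*(5*0 + 0) + K(4) = -37*(5*0 + 0) - 2 = -37*(0 + 0) - 2 = -37*0 - 2 = 0 - 2 = -2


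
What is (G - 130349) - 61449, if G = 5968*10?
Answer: -132118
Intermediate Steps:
G = 59680
(G - 130349) - 61449 = (59680 - 130349) - 61449 = -70669 - 61449 = -132118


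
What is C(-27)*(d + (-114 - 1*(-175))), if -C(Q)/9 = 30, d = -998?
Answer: 252990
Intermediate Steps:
C(Q) = -270 (C(Q) = -9*30 = -270)
C(-27)*(d + (-114 - 1*(-175))) = -270*(-998 + (-114 - 1*(-175))) = -270*(-998 + (-114 + 175)) = -270*(-998 + 61) = -270*(-937) = 252990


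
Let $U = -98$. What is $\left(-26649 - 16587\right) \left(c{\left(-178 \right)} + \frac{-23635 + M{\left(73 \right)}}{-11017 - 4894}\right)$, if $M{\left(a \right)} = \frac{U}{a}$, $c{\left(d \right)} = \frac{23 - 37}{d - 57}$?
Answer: $- \frac{18234458600292}{272953205} \approx -66804.0$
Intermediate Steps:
$c{\left(d \right)} = - \frac{14}{-57 + d}$
$M{\left(a \right)} = - \frac{98}{a}$
$\left(-26649 - 16587\right) \left(c{\left(-178 \right)} + \frac{-23635 + M{\left(73 \right)}}{-11017 - 4894}\right) = \left(-26649 - 16587\right) \left(- \frac{14}{-57 - 178} + \frac{-23635 - \frac{98}{73}}{-11017 - 4894}\right) = - 43236 \left(- \frac{14}{-235} + \frac{-23635 - \frac{98}{73}}{-15911}\right) = - 43236 \left(\left(-14\right) \left(- \frac{1}{235}\right) + \left(-23635 - \frac{98}{73}\right) \left(- \frac{1}{15911}\right)\right) = - 43236 \left(\frac{14}{235} - - \frac{1725453}{1161503}\right) = - 43236 \left(\frac{14}{235} + \frac{1725453}{1161503}\right) = \left(-43236\right) \frac{421742497}{272953205} = - \frac{18234458600292}{272953205}$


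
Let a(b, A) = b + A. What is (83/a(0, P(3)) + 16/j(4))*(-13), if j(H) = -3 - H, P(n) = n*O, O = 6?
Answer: -3809/126 ≈ -30.230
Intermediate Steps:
P(n) = 6*n (P(n) = n*6 = 6*n)
a(b, A) = A + b
(83/a(0, P(3)) + 16/j(4))*(-13) = (83/(6*3 + 0) + 16/(-3 - 1*4))*(-13) = (83/(18 + 0) + 16/(-3 - 4))*(-13) = (83/18 + 16/(-7))*(-13) = (83*(1/18) + 16*(-1/7))*(-13) = (83/18 - 16/7)*(-13) = (293/126)*(-13) = -3809/126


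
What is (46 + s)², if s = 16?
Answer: 3844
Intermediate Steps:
(46 + s)² = (46 + 16)² = 62² = 3844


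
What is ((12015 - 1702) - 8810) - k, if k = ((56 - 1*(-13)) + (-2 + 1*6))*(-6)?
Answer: 1941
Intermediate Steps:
k = -438 (k = ((56 + 13) + (-2 + 6))*(-6) = (69 + 4)*(-6) = 73*(-6) = -438)
((12015 - 1702) - 8810) - k = ((12015 - 1702) - 8810) - 1*(-438) = (10313 - 8810) + 438 = 1503 + 438 = 1941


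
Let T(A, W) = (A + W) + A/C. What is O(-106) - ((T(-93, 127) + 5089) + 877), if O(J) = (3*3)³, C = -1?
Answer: -5364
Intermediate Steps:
T(A, W) = W (T(A, W) = (A + W) + A/(-1) = (A + W) + A*(-1) = (A + W) - A = W)
O(J) = 729 (O(J) = 9³ = 729)
O(-106) - ((T(-93, 127) + 5089) + 877) = 729 - ((127 + 5089) + 877) = 729 - (5216 + 877) = 729 - 1*6093 = 729 - 6093 = -5364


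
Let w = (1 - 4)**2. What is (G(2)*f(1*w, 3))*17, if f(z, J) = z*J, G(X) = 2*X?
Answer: 1836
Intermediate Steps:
w = 9 (w = (-3)**2 = 9)
f(z, J) = J*z
(G(2)*f(1*w, 3))*17 = ((2*2)*(3*(1*9)))*17 = (4*(3*9))*17 = (4*27)*17 = 108*17 = 1836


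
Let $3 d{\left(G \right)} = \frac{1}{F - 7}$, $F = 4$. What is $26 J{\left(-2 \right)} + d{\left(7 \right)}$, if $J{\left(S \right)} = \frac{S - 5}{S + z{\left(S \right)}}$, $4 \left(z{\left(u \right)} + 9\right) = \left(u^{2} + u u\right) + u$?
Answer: $\frac{3257}{171} \approx 19.047$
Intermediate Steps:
$z{\left(u \right)} = -9 + \frac{u^{2}}{2} + \frac{u}{4}$ ($z{\left(u \right)} = -9 + \frac{\left(u^{2} + u u\right) + u}{4} = -9 + \frac{\left(u^{2} + u^{2}\right) + u}{4} = -9 + \frac{2 u^{2} + u}{4} = -9 + \frac{u + 2 u^{2}}{4} = -9 + \left(\frac{u^{2}}{2} + \frac{u}{4}\right) = -9 + \frac{u^{2}}{2} + \frac{u}{4}$)
$d{\left(G \right)} = - \frac{1}{9}$ ($d{\left(G \right)} = \frac{1}{3 \left(4 - 7\right)} = \frac{1}{3 \left(-3\right)} = \frac{1}{3} \left(- \frac{1}{3}\right) = - \frac{1}{9}$)
$J{\left(S \right)} = \frac{-5 + S}{-9 + \frac{S^{2}}{2} + \frac{5 S}{4}}$ ($J{\left(S \right)} = \frac{S - 5}{S + \left(-9 + \frac{S^{2}}{2} + \frac{S}{4}\right)} = \frac{-5 + S}{-9 + \frac{S^{2}}{2} + \frac{5 S}{4}}$)
$26 J{\left(-2 \right)} + d{\left(7 \right)} = 26 \frac{4 \left(-5 - 2\right)}{-36 + 2 \left(-2\right)^{2} + 5 \left(-2\right)} - \frac{1}{9} = 26 \cdot 4 \frac{1}{-36 + 2 \cdot 4 - 10} \left(-7\right) - \frac{1}{9} = 26 \cdot 4 \frac{1}{-36 + 8 - 10} \left(-7\right) - \frac{1}{9} = 26 \cdot 4 \frac{1}{-38} \left(-7\right) - \frac{1}{9} = 26 \cdot 4 \left(- \frac{1}{38}\right) \left(-7\right) - \frac{1}{9} = 26 \cdot \frac{14}{19} - \frac{1}{9} = \frac{364}{19} - \frac{1}{9} = \frac{3257}{171}$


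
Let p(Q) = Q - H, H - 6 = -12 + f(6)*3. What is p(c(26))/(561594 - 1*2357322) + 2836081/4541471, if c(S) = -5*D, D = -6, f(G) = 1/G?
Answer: 925939789045/1482772115616 ≈ 0.62446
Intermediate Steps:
H = -11/2 (H = 6 + (-12 + 3/6) = 6 + (-12 + (1/6)*3) = 6 + (-12 + 1/2) = 6 - 23/2 = -11/2 ≈ -5.5000)
c(S) = 30 (c(S) = -5*(-6) = 30)
p(Q) = 11/2 + Q (p(Q) = Q - 1*(-11/2) = Q + 11/2 = 11/2 + Q)
p(c(26))/(561594 - 1*2357322) + 2836081/4541471 = (11/2 + 30)/(561594 - 1*2357322) + 2836081/4541471 = 71/(2*(561594 - 2357322)) + 2836081*(1/4541471) = (71/2)/(-1795728) + 2836081/4541471 = (71/2)*(-1/1795728) + 2836081/4541471 = -71/3591456 + 2836081/4541471 = 925939789045/1482772115616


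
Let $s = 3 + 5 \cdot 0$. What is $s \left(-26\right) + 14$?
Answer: $-64$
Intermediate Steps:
$s = 3$ ($s = 3 + 0 = 3$)
$s \left(-26\right) + 14 = 3 \left(-26\right) + 14 = -78 + 14 = -64$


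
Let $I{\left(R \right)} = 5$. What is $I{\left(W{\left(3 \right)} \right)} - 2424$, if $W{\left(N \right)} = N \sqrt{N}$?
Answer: $-2419$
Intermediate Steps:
$W{\left(N \right)} = N^{\frac{3}{2}}$
$I{\left(W{\left(3 \right)} \right)} - 2424 = 5 - 2424 = -2419$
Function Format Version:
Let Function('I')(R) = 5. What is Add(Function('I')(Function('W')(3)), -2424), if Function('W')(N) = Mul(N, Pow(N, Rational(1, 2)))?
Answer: -2419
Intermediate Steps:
Function('W')(N) = Pow(N, Rational(3, 2))
Add(Function('I')(Function('W')(3)), -2424) = Add(5, -2424) = -2419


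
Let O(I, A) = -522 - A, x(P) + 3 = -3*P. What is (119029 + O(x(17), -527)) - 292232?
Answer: -173198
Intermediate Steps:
x(P) = -3 - 3*P
(119029 + O(x(17), -527)) - 292232 = (119029 + (-522 - 1*(-527))) - 292232 = (119029 + (-522 + 527)) - 292232 = (119029 + 5) - 292232 = 119034 - 292232 = -173198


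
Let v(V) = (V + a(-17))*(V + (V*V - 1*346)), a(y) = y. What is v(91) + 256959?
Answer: 850883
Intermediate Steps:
v(V) = (-17 + V)*(-346 + V + V²) (v(V) = (V - 17)*(V + (V*V - 1*346)) = (-17 + V)*(V + (V² - 346)) = (-17 + V)*(V + (-346 + V²)) = (-17 + V)*(-346 + V + V²))
v(91) + 256959 = (5882 + 91³ - 363*91 - 16*91²) + 256959 = (5882 + 753571 - 33033 - 16*8281) + 256959 = (5882 + 753571 - 33033 - 132496) + 256959 = 593924 + 256959 = 850883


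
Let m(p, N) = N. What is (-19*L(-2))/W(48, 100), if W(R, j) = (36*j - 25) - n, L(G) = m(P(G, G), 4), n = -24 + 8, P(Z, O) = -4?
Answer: -4/189 ≈ -0.021164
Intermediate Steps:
n = -16
L(G) = 4
W(R, j) = -9 + 36*j (W(R, j) = (36*j - 25) - 1*(-16) = (-25 + 36*j) + 16 = -9 + 36*j)
(-19*L(-2))/W(48, 100) = (-19*4)/(-9 + 36*100) = -76/(-9 + 3600) = -76/3591 = -76*1/3591 = -4/189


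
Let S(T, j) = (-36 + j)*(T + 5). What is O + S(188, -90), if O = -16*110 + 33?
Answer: -26045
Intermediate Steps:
O = -1727 (O = -1760 + 33 = -1727)
S(T, j) = (-36 + j)*(5 + T)
O + S(188, -90) = -1727 + (-180 - 36*188 + 5*(-90) + 188*(-90)) = -1727 + (-180 - 6768 - 450 - 16920) = -1727 - 24318 = -26045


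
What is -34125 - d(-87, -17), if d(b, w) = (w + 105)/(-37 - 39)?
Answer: -648353/19 ≈ -34124.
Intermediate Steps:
d(b, w) = -105/76 - w/76 (d(b, w) = (105 + w)/(-76) = (105 + w)*(-1/76) = -105/76 - w/76)
-34125 - d(-87, -17) = -34125 - (-105/76 - 1/76*(-17)) = -34125 - (-105/76 + 17/76) = -34125 - 1*(-22/19) = -34125 + 22/19 = -648353/19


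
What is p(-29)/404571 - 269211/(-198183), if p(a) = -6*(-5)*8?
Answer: 12106947489/8908788277 ≈ 1.3590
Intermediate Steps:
p(a) = 240 (p(a) = 30*8 = 240)
p(-29)/404571 - 269211/(-198183) = 240/404571 - 269211/(-198183) = 240*(1/404571) - 269211*(-1/198183) = 80/134857 + 89737/66061 = 12106947489/8908788277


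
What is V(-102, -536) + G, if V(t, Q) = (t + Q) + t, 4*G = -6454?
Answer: -4707/2 ≈ -2353.5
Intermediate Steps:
G = -3227/2 (G = (¼)*(-6454) = -3227/2 ≈ -1613.5)
V(t, Q) = Q + 2*t (V(t, Q) = (Q + t) + t = Q + 2*t)
V(-102, -536) + G = (-536 + 2*(-102)) - 3227/2 = (-536 - 204) - 3227/2 = -740 - 3227/2 = -4707/2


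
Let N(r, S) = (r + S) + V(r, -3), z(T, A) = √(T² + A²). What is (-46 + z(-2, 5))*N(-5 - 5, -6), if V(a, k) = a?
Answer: 1196 - 26*√29 ≈ 1056.0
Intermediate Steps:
z(T, A) = √(A² + T²)
N(r, S) = S + 2*r (N(r, S) = (r + S) + r = (S + r) + r = S + 2*r)
(-46 + z(-2, 5))*N(-5 - 5, -6) = (-46 + √(5² + (-2)²))*(-6 + 2*(-5 - 5)) = (-46 + √(25 + 4))*(-6 + 2*(-10)) = (-46 + √29)*(-6 - 20) = (-46 + √29)*(-26) = 1196 - 26*√29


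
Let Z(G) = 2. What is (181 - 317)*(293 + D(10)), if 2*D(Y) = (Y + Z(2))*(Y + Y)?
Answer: -56168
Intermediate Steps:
D(Y) = Y*(2 + Y) (D(Y) = ((Y + 2)*(Y + Y))/2 = ((2 + Y)*(2*Y))/2 = (2*Y*(2 + Y))/2 = Y*(2 + Y))
(181 - 317)*(293 + D(10)) = (181 - 317)*(293 + 10*(2 + 10)) = -136*(293 + 10*12) = -136*(293 + 120) = -136*413 = -56168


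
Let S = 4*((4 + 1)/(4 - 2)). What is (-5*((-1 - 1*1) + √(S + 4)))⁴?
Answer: 342500 - 90000*√14 ≈ 5750.8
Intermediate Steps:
S = 10 (S = 4*(5/2) = 10)
(-5*((-1 - 1*1) + √(S + 4)))⁴ = (-5*((-1 - 1*1) + √(10 + 4)))⁴ = (-5*((-1 - 1) + √14))⁴ = (-5*(-2 + √14))⁴ = (-(-10 + 5*√14))⁴ = (10 - 5*√14)⁴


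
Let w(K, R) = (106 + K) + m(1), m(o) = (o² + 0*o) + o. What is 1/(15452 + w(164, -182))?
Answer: 1/15724 ≈ 6.3597e-5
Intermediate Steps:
m(o) = o + o² (m(o) = (o² + 0) + o = o² + o = o + o²)
w(K, R) = 108 + K (w(K, R) = (106 + K) + 1*(1 + 1) = (106 + K) + 1*2 = (106 + K) + 2 = 108 + K)
1/(15452 + w(164, -182)) = 1/(15452 + (108 + 164)) = 1/(15452 + 272) = 1/15724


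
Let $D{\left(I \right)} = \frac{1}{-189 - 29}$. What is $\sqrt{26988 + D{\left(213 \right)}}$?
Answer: $\frac{11 \sqrt{10599814}}{218} \approx 164.28$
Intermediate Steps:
$D{\left(I \right)} = - \frac{1}{218}$ ($D{\left(I \right)} = \frac{1}{-218} = - \frac{1}{218}$)
$\sqrt{26988 + D{\left(213 \right)}} = \sqrt{26988 - \frac{1}{218}} = \sqrt{\frac{5883383}{218}} = \frac{11 \sqrt{10599814}}{218}$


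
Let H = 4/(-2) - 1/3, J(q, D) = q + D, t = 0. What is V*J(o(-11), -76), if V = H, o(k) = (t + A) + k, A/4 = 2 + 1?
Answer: 175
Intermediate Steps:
A = 12 (A = 4*(2 + 1) = 4*3 = 12)
o(k) = 12 + k (o(k) = (0 + 12) + k = 12 + k)
J(q, D) = D + q
H = -7/3 (H = 4*(-½) - 1*⅓ = -2 - ⅓ = -7/3 ≈ -2.3333)
V = -7/3 ≈ -2.3333
V*J(o(-11), -76) = -7*(-76 + (12 - 11))/3 = -7*(-76 + 1)/3 = -7/3*(-75) = 175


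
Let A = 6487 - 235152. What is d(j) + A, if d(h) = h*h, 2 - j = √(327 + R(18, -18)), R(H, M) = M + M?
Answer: -228665 + (2 - √291)² ≈ -2.2844e+5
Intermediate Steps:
R(H, M) = 2*M
j = 2 - √291 (j = 2 - √(327 + 2*(-18)) = 2 - √(327 - 36) = 2 - √291 ≈ -15.059)
A = -228665
d(h) = h²
d(j) + A = (2 - √291)² - 228665 = -228665 + (2 - √291)²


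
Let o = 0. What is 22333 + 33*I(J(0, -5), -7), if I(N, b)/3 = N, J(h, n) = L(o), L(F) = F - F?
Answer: 22333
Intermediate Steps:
L(F) = 0
J(h, n) = 0
I(N, b) = 3*N
22333 + 33*I(J(0, -5), -7) = 22333 + 33*(3*0) = 22333 + 33*0 = 22333 + 0 = 22333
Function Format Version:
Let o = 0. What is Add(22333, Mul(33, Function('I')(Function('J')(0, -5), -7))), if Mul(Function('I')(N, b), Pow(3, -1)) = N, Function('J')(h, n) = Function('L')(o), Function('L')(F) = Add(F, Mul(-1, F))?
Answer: 22333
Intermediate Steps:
Function('L')(F) = 0
Function('J')(h, n) = 0
Function('I')(N, b) = Mul(3, N)
Add(22333, Mul(33, Function('I')(Function('J')(0, -5), -7))) = Add(22333, Mul(33, Mul(3, 0))) = Add(22333, Mul(33, 0)) = Add(22333, 0) = 22333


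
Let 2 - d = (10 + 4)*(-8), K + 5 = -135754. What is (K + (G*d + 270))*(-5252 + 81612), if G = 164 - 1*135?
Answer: -10093493880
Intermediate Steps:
K = -135759 (K = -5 - 135754 = -135759)
G = 29 (G = 164 - 135 = 29)
d = 114 (d = 2 - (10 + 4)*(-8) = 2 - 14*(-8) = 2 - 1*(-112) = 2 + 112 = 114)
(K + (G*d + 270))*(-5252 + 81612) = (-135759 + (29*114 + 270))*(-5252 + 81612) = (-135759 + (3306 + 270))*76360 = (-135759 + 3576)*76360 = -132183*76360 = -10093493880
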